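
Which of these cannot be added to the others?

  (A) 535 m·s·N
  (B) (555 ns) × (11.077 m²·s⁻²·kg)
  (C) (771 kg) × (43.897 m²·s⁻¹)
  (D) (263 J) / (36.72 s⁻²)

In SI base units:
  (A) N·m·s = kg·m·s⁻²·m·s = kg·m²·s⁻¹
  (B) [s] · [kg·m²·s⁻²] = kg·m²·s⁻¹
  (C) [kg] · [m²·s⁻¹] = kg·m²·s⁻¹
  (D) [kg·m²·s⁻²] / [s⁻²] = kg·m²
All reduce to kg·m²·s⁻¹ except (D), which is kg·m².

(D)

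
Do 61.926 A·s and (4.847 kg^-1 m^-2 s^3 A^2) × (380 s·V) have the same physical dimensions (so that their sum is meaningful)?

Yes

Work out the base dimensions of each:
  61.926 A·s:  A·s = s·A
  (4.847 kg^-1 m^-2 s^3 A^2) × (380 s·V):  [kg⁻¹·m⁻²·s³·A²] · [kg·m²·s⁻²·A⁻¹] = s·A
Both are s·A, so they have the same dimensions and can be added.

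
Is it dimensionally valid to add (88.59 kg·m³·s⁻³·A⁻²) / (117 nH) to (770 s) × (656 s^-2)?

Expand each in SI base units:
  (88.59 kg·m³·s⁻³·A⁻²) / (117 nH):  [kg·m³·s⁻³·A⁻²] / [kg·m²·s⁻²·A⁻²] = m·s⁻¹
  (770 s) × (656 s^-2):  [s] · [s⁻²] = s⁻¹
m·s⁻¹ ≠ s⁻¹, so they cannot be added.

No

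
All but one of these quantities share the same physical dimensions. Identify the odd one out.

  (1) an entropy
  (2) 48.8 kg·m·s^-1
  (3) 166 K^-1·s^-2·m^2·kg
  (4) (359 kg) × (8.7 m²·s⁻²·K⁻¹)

(2)

Expand each in SI base units:
  (1) [entropy] = kg·m²·s⁻²·K⁻¹
  (2) kg·m·s⁻¹
  (3) kg·m²·s⁻²·K⁻¹
  (4) [kg] · [m²·s⁻²·K⁻¹] = kg·m²·s⁻²·K⁻¹
All reduce to kg·m²·s⁻²·K⁻¹ except (2), which is kg·m·s⁻¹.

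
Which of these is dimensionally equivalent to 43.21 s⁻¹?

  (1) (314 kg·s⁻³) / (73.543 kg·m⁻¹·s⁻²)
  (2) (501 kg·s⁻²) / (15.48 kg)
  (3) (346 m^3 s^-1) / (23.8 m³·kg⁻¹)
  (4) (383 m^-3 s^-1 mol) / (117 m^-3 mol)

(4)

Reference: s⁻¹.
Each option:
  (1) [kg·s⁻³] / [kg·m⁻¹·s⁻²] = m·s⁻¹
  (2) [kg·s⁻²] / [kg] = s⁻²
  (3) [m³·s⁻¹] / [kg⁻¹·m³] = kg·s⁻¹
  (4) [m⁻³·s⁻¹·mol] / [m⁻³·mol] = s⁻¹  ← same
Only (4) matches s⁻¹.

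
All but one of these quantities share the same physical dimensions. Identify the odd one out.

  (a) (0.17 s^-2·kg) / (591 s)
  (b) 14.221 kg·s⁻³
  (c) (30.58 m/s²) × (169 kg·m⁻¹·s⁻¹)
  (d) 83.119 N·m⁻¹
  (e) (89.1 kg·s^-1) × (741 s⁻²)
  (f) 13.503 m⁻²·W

(d)

Work out the base dimensions of each:
  (a) [kg·s⁻²] / [s] = kg·s⁻³
  (b) kg·s⁻³
  (c) [m·s⁻²] · [kg·m⁻¹·s⁻¹] = kg·s⁻³
  (d) N·m⁻¹ = kg·m·s⁻²·m⁻¹ = kg·s⁻²
  (e) [kg·s⁻¹] · [s⁻²] = kg·s⁻³
  (f) W·m⁻² = J·s⁻¹·m⁻² = kg·s⁻³
All reduce to kg·s⁻³ except (d), which is kg·s⁻².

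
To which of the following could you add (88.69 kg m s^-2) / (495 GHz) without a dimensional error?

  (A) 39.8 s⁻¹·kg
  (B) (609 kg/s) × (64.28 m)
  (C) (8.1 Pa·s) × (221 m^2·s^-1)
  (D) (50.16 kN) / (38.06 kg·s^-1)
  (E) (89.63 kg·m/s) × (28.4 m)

(B)

Reference: [kg·m·s⁻²] / [s⁻¹] = kg·m·s⁻¹.
Each option:
  (A) kg·s⁻¹
  (B) [kg·s⁻¹] · [m] = kg·m·s⁻¹  ← same
  (C) [kg·m⁻¹·s⁻¹] · [m²·s⁻¹] = kg·m·s⁻²
  (D) [kg·m·s⁻²] / [kg·s⁻¹] = m·s⁻¹
  (E) [kg·m·s⁻¹] · [m] = kg·m²·s⁻¹
Only (B) matches kg·m·s⁻¹.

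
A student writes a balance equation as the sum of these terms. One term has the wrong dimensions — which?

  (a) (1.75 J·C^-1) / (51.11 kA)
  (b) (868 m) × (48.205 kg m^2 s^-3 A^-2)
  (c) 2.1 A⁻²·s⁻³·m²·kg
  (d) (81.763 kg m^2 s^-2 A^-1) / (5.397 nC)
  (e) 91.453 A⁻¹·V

(b)

Dimensions:
  (a) [kg·m²·s⁻³·A⁻¹] / [A] = kg·m²·s⁻³·A⁻²
  (b) [m] · [kg·m²·s⁻³·A⁻²] = kg·m³·s⁻³·A⁻²
  (c) kg·m²·s⁻³·A⁻²
  (d) [kg·m²·s⁻²·A⁻¹] / [s·A] = kg·m²·s⁻³·A⁻²
  (e) V·A⁻¹ = J·C⁻¹·A⁻¹ = kg·m²·s⁻³·A⁻²
All reduce to kg·m²·s⁻³·A⁻² except (b), which is kg·m³·s⁻³·A⁻².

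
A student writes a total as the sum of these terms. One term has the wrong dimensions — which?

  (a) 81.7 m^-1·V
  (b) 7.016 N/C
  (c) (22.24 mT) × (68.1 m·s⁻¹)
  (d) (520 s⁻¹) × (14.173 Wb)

Work out the base dimensions of each:
  (a) V·m⁻¹ = J·C⁻¹·m⁻¹ = kg·m·s⁻³·A⁻¹
  (b) N·C⁻¹ = kg·m·s⁻²·(s·A)⁻¹ = kg·m·s⁻³·A⁻¹
  (c) [kg·s⁻²·A⁻¹] · [m·s⁻¹] = kg·m·s⁻³·A⁻¹
  (d) [s⁻¹] · [kg·m²·s⁻²·A⁻¹] = kg·m²·s⁻³·A⁻¹
All reduce to kg·m·s⁻³·A⁻¹ except (d), which is kg·m²·s⁻³·A⁻¹.

(d)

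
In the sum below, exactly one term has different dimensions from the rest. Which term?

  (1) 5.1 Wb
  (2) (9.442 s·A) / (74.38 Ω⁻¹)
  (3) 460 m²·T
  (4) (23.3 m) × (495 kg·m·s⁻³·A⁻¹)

(4)

Expand each in SI base units:
  (1) Wb = V·s = kg·m²·s⁻²·A⁻¹
  (2) [s·A] / [kg⁻¹·m⁻²·s³·A²] = kg·m²·s⁻²·A⁻¹
  (3) T·m² = Wb·m⁻²·m² = kg·m²·s⁻²·A⁻¹
  (4) [m] · [kg·m·s⁻³·A⁻¹] = kg·m²·s⁻³·A⁻¹
All reduce to kg·m²·s⁻²·A⁻¹ except (4), which is kg·m²·s⁻³·A⁻¹.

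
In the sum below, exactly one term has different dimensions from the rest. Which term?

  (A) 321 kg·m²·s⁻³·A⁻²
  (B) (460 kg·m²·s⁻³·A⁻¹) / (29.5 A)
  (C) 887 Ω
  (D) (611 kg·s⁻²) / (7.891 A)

Dimensions:
  (A) kg·m²·s⁻³·A⁻²
  (B) [kg·m²·s⁻³·A⁻¹] / [A] = kg·m²·s⁻³·A⁻²
  (C) Ω = V·A⁻¹ = kg·m²·s⁻³·A⁻²
  (D) [kg·s⁻²] / [A] = kg·s⁻²·A⁻¹
All reduce to kg·m²·s⁻³·A⁻² except (D), which is kg·s⁻²·A⁻¹.

(D)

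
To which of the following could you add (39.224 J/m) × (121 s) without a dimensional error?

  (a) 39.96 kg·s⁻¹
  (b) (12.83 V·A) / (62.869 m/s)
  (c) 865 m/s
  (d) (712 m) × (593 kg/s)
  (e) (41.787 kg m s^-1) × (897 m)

Reference: [kg·m·s⁻²] · [s] = kg·m·s⁻¹.
Each option:
  (a) kg·s⁻¹
  (b) [kg·m²·s⁻³] / [m·s⁻¹] = kg·m·s⁻²
  (c) m·s⁻¹
  (d) [m] · [kg·s⁻¹] = kg·m·s⁻¹  ← same
  (e) [kg·m·s⁻¹] · [m] = kg·m²·s⁻¹
Only (d) matches kg·m·s⁻¹.

(d)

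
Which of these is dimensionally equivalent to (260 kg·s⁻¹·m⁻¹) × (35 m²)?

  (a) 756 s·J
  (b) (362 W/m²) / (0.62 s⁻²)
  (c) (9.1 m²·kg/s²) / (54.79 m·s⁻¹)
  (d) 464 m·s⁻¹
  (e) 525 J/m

Reference: [kg·m⁻¹·s⁻¹] · [m²] = kg·m·s⁻¹.
Each option:
  (a) J·s = N·m·s = kg·m²·s⁻¹
  (b) [kg·s⁻³] / [s⁻²] = kg·s⁻¹
  (c) [kg·m²·s⁻²] / [m·s⁻¹] = kg·m·s⁻¹  ← same
  (d) m·s⁻¹
  (e) J·m⁻¹ = N·m·m⁻¹ = kg·m·s⁻²
Only (c) matches kg·m·s⁻¹.

(c)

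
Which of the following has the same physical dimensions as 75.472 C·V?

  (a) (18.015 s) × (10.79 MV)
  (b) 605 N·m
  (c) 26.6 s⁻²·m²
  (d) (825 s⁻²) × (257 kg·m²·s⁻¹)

Reference: C·V = s·A·J·C⁻¹ = kg·m²·s⁻².
Each option:
  (a) [s] · [kg·m²·s⁻³·A⁻¹] = kg·m²·s⁻²·A⁻¹
  (b) N·m = kg·m·s⁻²·m = kg·m²·s⁻²  ← same
  (c) m²·s⁻²
  (d) [s⁻²] · [kg·m²·s⁻¹] = kg·m²·s⁻³
Only (b) matches kg·m²·s⁻².

(b)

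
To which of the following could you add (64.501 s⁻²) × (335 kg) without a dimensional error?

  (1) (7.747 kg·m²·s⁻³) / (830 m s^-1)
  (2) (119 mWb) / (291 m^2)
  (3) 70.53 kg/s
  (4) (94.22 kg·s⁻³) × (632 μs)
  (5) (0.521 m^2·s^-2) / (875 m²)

Reference: [s⁻²] · [kg] = kg·s⁻².
Each option:
  (1) [kg·m²·s⁻³] / [m·s⁻¹] = kg·m·s⁻²
  (2) [kg·m²·s⁻²·A⁻¹] / [m²] = kg·s⁻²·A⁻¹
  (3) kg·s⁻¹
  (4) [kg·s⁻³] · [s] = kg·s⁻²  ← same
  (5) [m²·s⁻²] / [m²] = s⁻²
Only (4) matches kg·s⁻².

(4)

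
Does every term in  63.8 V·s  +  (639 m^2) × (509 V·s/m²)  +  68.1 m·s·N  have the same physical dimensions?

No

In SI base units:
  63.8 V·s:  V·s = J·C⁻¹·s = kg·m²·s⁻²·A⁻¹
  (639 m^2) × (509 V·s/m²):  [m²] · [kg·s⁻²·A⁻¹] = kg·m²·s⁻²·A⁻¹
  68.1 m·s·N:  N·m·s = kg·m·s⁻²·m·s = kg·m²·s⁻¹
The terms do not share a single dimension (kg·m²·s⁻²·A⁻¹ vs kg·m²·s⁻¹).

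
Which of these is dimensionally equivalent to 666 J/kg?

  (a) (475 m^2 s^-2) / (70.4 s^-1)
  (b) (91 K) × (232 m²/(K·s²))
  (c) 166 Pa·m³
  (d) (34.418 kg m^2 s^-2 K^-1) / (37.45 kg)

(b)

Reference: J·kg⁻¹ = N·m·kg⁻¹ = m²·s⁻².
Each option:
  (a) [m²·s⁻²] / [s⁻¹] = m²·s⁻¹
  (b) [K] · [m²·s⁻²·K⁻¹] = m²·s⁻²  ← same
  (c) Pa·m³ = N·m⁻²·m³ = kg·m²·s⁻²
  (d) [kg·m²·s⁻²·K⁻¹] / [kg] = m²·s⁻²·K⁻¹
Only (b) matches m²·s⁻².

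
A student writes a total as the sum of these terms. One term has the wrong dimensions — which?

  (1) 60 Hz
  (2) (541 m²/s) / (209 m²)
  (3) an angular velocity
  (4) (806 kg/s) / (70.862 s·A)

Reduce each to base SI dimensions:
  (1) Hz = s⁻¹
  (2) [m²·s⁻¹] / [m²] = s⁻¹
  (3) [angular velocity] = s⁻¹
  (4) [kg·s⁻¹] / [s·A] = kg·s⁻²·A⁻¹
All reduce to s⁻¹ except (4), which is kg·s⁻²·A⁻¹.

(4)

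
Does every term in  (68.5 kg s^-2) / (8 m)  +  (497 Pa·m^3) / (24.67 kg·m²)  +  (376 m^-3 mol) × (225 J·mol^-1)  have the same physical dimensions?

In SI base units:
  (68.5 kg s^-2) / (8 m):  [kg·s⁻²] / [m] = kg·m⁻¹·s⁻²
  (497 Pa·m^3) / (24.67 kg·m²):  [kg·m²·s⁻²] / [kg·m²] = s⁻²
  (376 m^-3 mol) × (225 J·mol^-1):  [m⁻³·mol] · [kg·m²·s⁻²·mol⁻¹] = kg·m⁻¹·s⁻²
The terms do not share a single dimension (kg·m⁻¹·s⁻² vs s⁻²).

No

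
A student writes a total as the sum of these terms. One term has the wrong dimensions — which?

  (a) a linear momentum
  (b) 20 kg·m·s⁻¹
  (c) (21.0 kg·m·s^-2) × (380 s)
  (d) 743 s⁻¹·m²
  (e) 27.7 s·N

(d)

Dimensions:
  (a) [linear momentum] = kg·m·s⁻¹
  (b) kg·m·s⁻¹
  (c) [kg·m·s⁻²] · [s] = kg·m·s⁻¹
  (d) m²·s⁻¹
  (e) N·s = kg·m·s⁻²·s = kg·m·s⁻¹
All reduce to kg·m·s⁻¹ except (d), which is m²·s⁻¹.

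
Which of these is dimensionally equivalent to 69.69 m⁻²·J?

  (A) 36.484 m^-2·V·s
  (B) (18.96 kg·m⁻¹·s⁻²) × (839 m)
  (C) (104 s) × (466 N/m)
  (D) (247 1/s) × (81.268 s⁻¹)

Reference: J·m⁻² = N·m·m⁻² = kg·s⁻².
Each option:
  (A) V·s·m⁻² = J·C⁻¹·s·m⁻² = kg·s⁻²·A⁻¹
  (B) [kg·m⁻¹·s⁻²] · [m] = kg·s⁻²  ← same
  (C) [s] · [kg·s⁻²] = kg·s⁻¹
  (D) [s⁻¹] · [s⁻¹] = s⁻²
Only (B) matches kg·s⁻².

(B)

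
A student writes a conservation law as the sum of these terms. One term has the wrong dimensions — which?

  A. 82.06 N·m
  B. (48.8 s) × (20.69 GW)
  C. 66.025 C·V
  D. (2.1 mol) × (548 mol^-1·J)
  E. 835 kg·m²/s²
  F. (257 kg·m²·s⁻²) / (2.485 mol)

F.

Expand each in SI base units:
  A. N·m = kg·m·s⁻²·m = kg·m²·s⁻²
  B. [s] · [kg·m²·s⁻³] = kg·m²·s⁻²
  C. C·V = s·A·J·C⁻¹ = kg·m²·s⁻²
  D. [mol] · [kg·m²·s⁻²·mol⁻¹] = kg·m²·s⁻²
  E. kg·m²·s⁻²
  F. [kg·m²·s⁻²] / [mol] = kg·m²·s⁻²·mol⁻¹
All reduce to kg·m²·s⁻² except F., which is kg·m²·s⁻²·mol⁻¹.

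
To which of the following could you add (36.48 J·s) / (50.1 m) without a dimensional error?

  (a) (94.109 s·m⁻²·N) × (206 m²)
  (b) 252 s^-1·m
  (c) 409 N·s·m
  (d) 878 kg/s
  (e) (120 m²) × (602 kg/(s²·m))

(a)

Reference: [kg·m²·s⁻¹] / [m] = kg·m·s⁻¹.
Each option:
  (a) [kg·m⁻¹·s⁻¹] · [m²] = kg·m·s⁻¹  ← same
  (b) m·s⁻¹
  (c) N·m·s = kg·m·s⁻²·m·s = kg·m²·s⁻¹
  (d) kg·s⁻¹
  (e) [m²] · [kg·m⁻¹·s⁻²] = kg·m·s⁻²
Only (a) matches kg·m·s⁻¹.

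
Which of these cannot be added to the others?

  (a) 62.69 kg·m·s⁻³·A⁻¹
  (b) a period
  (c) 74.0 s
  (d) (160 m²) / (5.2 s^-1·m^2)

(a)

Work out the base dimensions of each:
  (a) kg·m·s⁻³·A⁻¹
  (b) [period] = s
  (c) s
  (d) [m²] / [m²·s⁻¹] = s
All reduce to s except (a), which is kg·m·s⁻³·A⁻¹.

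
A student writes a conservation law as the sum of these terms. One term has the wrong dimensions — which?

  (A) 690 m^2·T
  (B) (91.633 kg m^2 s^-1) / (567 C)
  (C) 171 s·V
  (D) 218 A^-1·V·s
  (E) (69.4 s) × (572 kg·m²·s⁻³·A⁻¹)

Expand each in SI base units:
  (A) T·m² = Wb·m⁻²·m² = kg·m²·s⁻²·A⁻¹
  (B) [kg·m²·s⁻¹] / [s·A] = kg·m²·s⁻²·A⁻¹
  (C) V·s = J·C⁻¹·s = kg·m²·s⁻²·A⁻¹
  (D) V·s·A⁻¹ = J·C⁻¹·s·A⁻¹ = kg·m²·s⁻²·A⁻²
  (E) [s] · [kg·m²·s⁻³·A⁻¹] = kg·m²·s⁻²·A⁻¹
All reduce to kg·m²·s⁻²·A⁻¹ except (D), which is kg·m²·s⁻²·A⁻².

(D)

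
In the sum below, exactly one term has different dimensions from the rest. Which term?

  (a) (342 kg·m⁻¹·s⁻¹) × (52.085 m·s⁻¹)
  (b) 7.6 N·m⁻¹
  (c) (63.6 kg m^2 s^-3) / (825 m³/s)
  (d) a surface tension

(c)

Work out the base dimensions of each:
  (a) [kg·m⁻¹·s⁻¹] · [m·s⁻¹] = kg·s⁻²
  (b) N·m⁻¹ = kg·m·s⁻²·m⁻¹ = kg·s⁻²
  (c) [kg·m²·s⁻³] / [m³·s⁻¹] = kg·m⁻¹·s⁻²
  (d) [surface tension] = kg·s⁻²
All reduce to kg·s⁻² except (c), which is kg·m⁻¹·s⁻².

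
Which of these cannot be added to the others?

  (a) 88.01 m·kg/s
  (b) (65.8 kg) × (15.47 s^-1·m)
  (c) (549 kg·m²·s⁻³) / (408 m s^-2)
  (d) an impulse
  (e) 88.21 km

(e)

Reduce each to base SI dimensions:
  (a) kg·m·s⁻¹
  (b) [kg] · [m·s⁻¹] = kg·m·s⁻¹
  (c) [kg·m²·s⁻³] / [m·s⁻²] = kg·m·s⁻¹
  (d) [impulse] = kg·m·s⁻¹
  (e) m
All reduce to kg·m·s⁻¹ except (e), which is m.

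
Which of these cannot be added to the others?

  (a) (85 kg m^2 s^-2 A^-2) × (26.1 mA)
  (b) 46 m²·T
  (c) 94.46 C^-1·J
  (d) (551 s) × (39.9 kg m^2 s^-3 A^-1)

Dimensions:
  (a) [kg·m²·s⁻²·A⁻²] · [A] = kg·m²·s⁻²·A⁻¹
  (b) T·m² = Wb·m⁻²·m² = kg·m²·s⁻²·A⁻¹
  (c) J·C⁻¹ = N·m·(s·A)⁻¹ = kg·m²·s⁻³·A⁻¹
  (d) [s] · [kg·m²·s⁻³·A⁻¹] = kg·m²·s⁻²·A⁻¹
All reduce to kg·m²·s⁻²·A⁻¹ except (c), which is kg·m²·s⁻³·A⁻¹.

(c)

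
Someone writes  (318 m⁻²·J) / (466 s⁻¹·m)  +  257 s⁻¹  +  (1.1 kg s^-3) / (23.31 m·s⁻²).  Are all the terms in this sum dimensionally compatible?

No

Reduce each to base SI dimensions:
  (318 m⁻²·J) / (466 s⁻¹·m):  [kg·s⁻²] / [m·s⁻¹] = kg·m⁻¹·s⁻¹
  257 s⁻¹:  s⁻¹
  (1.1 kg s^-3) / (23.31 m·s⁻²):  [kg·s⁻³] / [m·s⁻²] = kg·m⁻¹·s⁻¹
The terms do not share a single dimension (kg·m⁻¹·s⁻¹ vs s⁻¹).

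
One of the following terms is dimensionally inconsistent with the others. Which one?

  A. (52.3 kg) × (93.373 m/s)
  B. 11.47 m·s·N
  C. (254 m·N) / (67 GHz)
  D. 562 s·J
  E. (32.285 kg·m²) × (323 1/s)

Expand each in SI base units:
  A. [kg] · [m·s⁻¹] = kg·m·s⁻¹
  B. N·m·s = kg·m·s⁻²·m·s = kg·m²·s⁻¹
  C. [kg·m²·s⁻²] / [s⁻¹] = kg·m²·s⁻¹
  D. J·s = N·m·s = kg·m²·s⁻¹
  E. [kg·m²] · [s⁻¹] = kg·m²·s⁻¹
All reduce to kg·m²·s⁻¹ except A., which is kg·m·s⁻¹.

A.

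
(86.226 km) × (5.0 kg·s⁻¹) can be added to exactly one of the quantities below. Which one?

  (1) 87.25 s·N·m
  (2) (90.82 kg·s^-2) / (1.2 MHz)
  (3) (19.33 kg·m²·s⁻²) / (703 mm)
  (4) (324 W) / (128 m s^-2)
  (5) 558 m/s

(4)

Reference: [m] · [kg·s⁻¹] = kg·m·s⁻¹.
Each option:
  (1) N·m·s = kg·m·s⁻²·m·s = kg·m²·s⁻¹
  (2) [kg·s⁻²] / [s⁻¹] = kg·s⁻¹
  (3) [kg·m²·s⁻²] / [m] = kg·m·s⁻²
  (4) [kg·m²·s⁻³] / [m·s⁻²] = kg·m·s⁻¹  ← same
  (5) m·s⁻¹
Only (4) matches kg·m·s⁻¹.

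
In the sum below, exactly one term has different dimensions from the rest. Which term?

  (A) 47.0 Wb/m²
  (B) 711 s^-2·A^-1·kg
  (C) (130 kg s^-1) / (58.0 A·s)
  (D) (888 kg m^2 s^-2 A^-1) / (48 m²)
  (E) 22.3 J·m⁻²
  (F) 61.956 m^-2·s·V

(E)

Reduce each to base SI dimensions:
  (A) Wb·m⁻² = V·s·m⁻² = kg·s⁻²·A⁻¹
  (B) kg·s⁻²·A⁻¹
  (C) [kg·s⁻¹] / [s·A] = kg·s⁻²·A⁻¹
  (D) [kg·m²·s⁻²·A⁻¹] / [m²] = kg·s⁻²·A⁻¹
  (E) J·m⁻² = N·m·m⁻² = kg·s⁻²
  (F) V·s·m⁻² = J·C⁻¹·s·m⁻² = kg·s⁻²·A⁻¹
All reduce to kg·s⁻²·A⁻¹ except (E), which is kg·s⁻².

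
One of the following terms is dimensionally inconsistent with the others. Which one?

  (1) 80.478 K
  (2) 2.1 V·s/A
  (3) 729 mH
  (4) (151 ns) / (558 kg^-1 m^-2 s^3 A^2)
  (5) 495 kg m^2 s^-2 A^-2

Expand each in SI base units:
  (1) K
  (2) V·s·A⁻¹ = J·C⁻¹·s·A⁻¹ = kg·m²·s⁻²·A⁻²
  (3) H = V·s·A⁻¹ = kg·m²·s⁻²·A⁻²
  (4) [s] / [kg⁻¹·m⁻²·s³·A²] = kg·m²·s⁻²·A⁻²
  (5) kg·m²·s⁻²·A⁻²
All reduce to kg·m²·s⁻²·A⁻² except (1), which is K.

(1)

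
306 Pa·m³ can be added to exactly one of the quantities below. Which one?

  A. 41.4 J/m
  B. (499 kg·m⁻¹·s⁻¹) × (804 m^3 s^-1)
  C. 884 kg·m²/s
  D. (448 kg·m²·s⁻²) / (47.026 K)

B.

Reference: Pa·m³ = N·m⁻²·m³ = kg·m²·s⁻².
Each option:
  A. J·m⁻¹ = N·m·m⁻¹ = kg·m·s⁻²
  B. [kg·m⁻¹·s⁻¹] · [m³·s⁻¹] = kg·m²·s⁻²  ← same
  C. kg·m²·s⁻¹
  D. [kg·m²·s⁻²] / [K] = kg·m²·s⁻²·K⁻¹
Only B. matches kg·m²·s⁻².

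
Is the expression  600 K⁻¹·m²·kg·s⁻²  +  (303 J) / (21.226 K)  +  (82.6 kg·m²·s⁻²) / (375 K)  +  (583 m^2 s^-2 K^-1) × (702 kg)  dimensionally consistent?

In SI base units:
  600 K⁻¹·m²·kg·s⁻²:  kg·m²·s⁻²·K⁻¹
  (303 J) / (21.226 K):  [kg·m²·s⁻²] / [K] = kg·m²·s⁻²·K⁻¹
  (82.6 kg·m²·s⁻²) / (375 K):  [kg·m²·s⁻²] / [K] = kg·m²·s⁻²·K⁻¹
  (583 m^2 s^-2 K^-1) × (702 kg):  [m²·s⁻²·K⁻¹] · [kg] = kg·m²·s⁻²·K⁻¹
Every term reduces to kg·m²·s⁻²·K⁻¹.

Yes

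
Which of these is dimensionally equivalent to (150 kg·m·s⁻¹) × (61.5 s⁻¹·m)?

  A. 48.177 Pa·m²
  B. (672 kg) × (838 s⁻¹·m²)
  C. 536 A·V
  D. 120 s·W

D.

Reference: [kg·m·s⁻¹] · [m·s⁻¹] = kg·m²·s⁻².
Each option:
  A. Pa·m² = N·m⁻²·m² = kg·m·s⁻²
  B. [kg] · [m²·s⁻¹] = kg·m²·s⁻¹
  C. V·A = J·C⁻¹·A = kg·m²·s⁻³
  D. W·s = J·s⁻¹·s = kg·m²·s⁻²  ← same
Only D. matches kg·m²·s⁻².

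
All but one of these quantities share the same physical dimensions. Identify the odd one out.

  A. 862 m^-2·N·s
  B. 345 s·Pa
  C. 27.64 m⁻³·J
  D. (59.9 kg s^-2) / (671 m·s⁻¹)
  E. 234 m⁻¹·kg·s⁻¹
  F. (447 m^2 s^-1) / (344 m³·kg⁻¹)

C.

Expand each in SI base units:
  A. N·s·m⁻² = kg·m·s⁻²·s·m⁻² = kg·m⁻¹·s⁻¹
  B. Pa·s = N·m⁻²·s = kg·m⁻¹·s⁻¹
  C. J·m⁻³ = N·m·m⁻³ = kg·m⁻¹·s⁻²
  D. [kg·s⁻²] / [m·s⁻¹] = kg·m⁻¹·s⁻¹
  E. kg·m⁻¹·s⁻¹
  F. [m²·s⁻¹] / [kg⁻¹·m³] = kg·m⁻¹·s⁻¹
All reduce to kg·m⁻¹·s⁻¹ except C., which is kg·m⁻¹·s⁻².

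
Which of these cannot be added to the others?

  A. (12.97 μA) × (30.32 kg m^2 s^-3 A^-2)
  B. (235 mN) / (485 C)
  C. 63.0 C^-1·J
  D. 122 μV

Dimensions:
  A. [A] · [kg·m²·s⁻³·A⁻²] = kg·m²·s⁻³·A⁻¹
  B. [kg·m·s⁻²] / [s·A] = kg·m·s⁻³·A⁻¹
  C. J·C⁻¹ = N·m·(s·A)⁻¹ = kg·m²·s⁻³·A⁻¹
  D. V = J·C⁻¹ = kg·m²·s⁻³·A⁻¹
All reduce to kg·m²·s⁻³·A⁻¹ except B., which is kg·m·s⁻³·A⁻¹.

B.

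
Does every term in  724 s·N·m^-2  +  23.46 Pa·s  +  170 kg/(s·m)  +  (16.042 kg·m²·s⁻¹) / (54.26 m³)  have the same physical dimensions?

Dimensions:
  724 s·N·m^-2:  N·s·m⁻² = kg·m·s⁻²·s·m⁻² = kg·m⁻¹·s⁻¹
  23.46 Pa·s:  Pa·s = N·m⁻²·s = kg·m⁻¹·s⁻¹
  170 kg/(s·m):  kg·m⁻¹·s⁻¹
  (16.042 kg·m²·s⁻¹) / (54.26 m³):  [kg·m²·s⁻¹] / [m³] = kg·m⁻¹·s⁻¹
Every term reduces to kg·m⁻¹·s⁻¹.

Yes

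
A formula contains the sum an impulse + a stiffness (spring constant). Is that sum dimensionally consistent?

In SI base units:
  an impulse:  [impulse] = kg·m·s⁻¹
  a stiffness (spring constant):  [stiffness (spring constant)] = kg·s⁻²
kg·m·s⁻¹ ≠ kg·s⁻², so they cannot be added.

No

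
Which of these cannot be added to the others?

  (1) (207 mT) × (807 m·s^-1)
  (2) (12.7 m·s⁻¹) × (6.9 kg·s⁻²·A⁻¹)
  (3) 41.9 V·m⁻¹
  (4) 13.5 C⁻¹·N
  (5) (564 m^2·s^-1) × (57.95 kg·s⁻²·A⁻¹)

(5)

Dimensions:
  (1) [kg·s⁻²·A⁻¹] · [m·s⁻¹] = kg·m·s⁻³·A⁻¹
  (2) [m·s⁻¹] · [kg·s⁻²·A⁻¹] = kg·m·s⁻³·A⁻¹
  (3) V·m⁻¹ = J·C⁻¹·m⁻¹ = kg·m·s⁻³·A⁻¹
  (4) N·C⁻¹ = kg·m·s⁻²·(s·A)⁻¹ = kg·m·s⁻³·A⁻¹
  (5) [m²·s⁻¹] · [kg·s⁻²·A⁻¹] = kg·m²·s⁻³·A⁻¹
All reduce to kg·m·s⁻³·A⁻¹ except (5), which is kg·m²·s⁻³·A⁻¹.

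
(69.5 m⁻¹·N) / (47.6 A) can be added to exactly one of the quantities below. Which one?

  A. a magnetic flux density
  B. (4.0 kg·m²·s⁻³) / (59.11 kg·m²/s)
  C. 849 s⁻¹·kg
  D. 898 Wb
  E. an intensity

Reference: [kg·s⁻²] / [A] = kg·s⁻²·A⁻¹.
Each option:
  A. [magnetic flux density] = kg·s⁻²·A⁻¹  ← same
  B. [kg·m²·s⁻³] / [kg·m²·s⁻¹] = s⁻²
  C. kg·s⁻¹
  D. Wb = V·s = kg·m²·s⁻²·A⁻¹
  E. [intensity] = kg·s⁻³
Only A. matches kg·s⁻²·A⁻¹.

A.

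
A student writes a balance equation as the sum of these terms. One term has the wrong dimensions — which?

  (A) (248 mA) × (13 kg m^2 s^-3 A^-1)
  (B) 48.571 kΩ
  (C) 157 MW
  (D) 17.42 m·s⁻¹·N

Work out the base dimensions of each:
  (A) [A] · [kg·m²·s⁻³·A⁻¹] = kg·m²·s⁻³
  (B) Ω = V·A⁻¹ = kg·m²·s⁻³·A⁻²
  (C) W = J·s⁻¹ = kg·m²·s⁻³
  (D) N·m·s⁻¹ = kg·m·s⁻²·m·s⁻¹ = kg·m²·s⁻³
All reduce to kg·m²·s⁻³ except (B), which is kg·m²·s⁻³·A⁻².

(B)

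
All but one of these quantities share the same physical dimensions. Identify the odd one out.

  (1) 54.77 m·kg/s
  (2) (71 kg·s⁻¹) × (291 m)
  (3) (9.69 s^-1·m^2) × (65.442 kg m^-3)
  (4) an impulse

In SI base units:
  (1) kg·m·s⁻¹
  (2) [kg·s⁻¹] · [m] = kg·m·s⁻¹
  (3) [m²·s⁻¹] · [kg·m⁻³] = kg·m⁻¹·s⁻¹
  (4) [impulse] = kg·m·s⁻¹
All reduce to kg·m·s⁻¹ except (3), which is kg·m⁻¹·s⁻¹.

(3)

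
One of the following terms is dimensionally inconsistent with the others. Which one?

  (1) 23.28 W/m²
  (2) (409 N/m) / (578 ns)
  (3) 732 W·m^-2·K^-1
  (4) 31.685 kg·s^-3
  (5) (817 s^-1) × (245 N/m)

Dimensions:
  (1) W·m⁻² = J·s⁻¹·m⁻² = kg·s⁻³
  (2) [kg·s⁻²] / [s] = kg·s⁻³
  (3) W·m⁻²·K⁻¹ = J·s⁻¹·m⁻²·K⁻¹ = kg·s⁻³·K⁻¹
  (4) kg·s⁻³
  (5) [s⁻¹] · [kg·s⁻²] = kg·s⁻³
All reduce to kg·s⁻³ except (3), which is kg·s⁻³·K⁻¹.

(3)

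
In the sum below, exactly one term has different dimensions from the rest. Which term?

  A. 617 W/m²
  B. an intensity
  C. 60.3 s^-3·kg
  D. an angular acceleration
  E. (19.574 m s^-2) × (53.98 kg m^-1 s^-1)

D.

Dimensions:
  A. W·m⁻² = J·s⁻¹·m⁻² = kg·s⁻³
  B. [intensity] = kg·s⁻³
  C. kg·s⁻³
  D. [angular acceleration] = s⁻²
  E. [m·s⁻²] · [kg·m⁻¹·s⁻¹] = kg·s⁻³
All reduce to kg·s⁻³ except D., which is s⁻².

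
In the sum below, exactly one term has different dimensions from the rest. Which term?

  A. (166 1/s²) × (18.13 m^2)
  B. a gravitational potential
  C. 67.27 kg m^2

Reduce each to base SI dimensions:
  A. [s⁻²] · [m²] = m²·s⁻²
  B. [gravitational potential] = m²·s⁻²
  C. kg·m²
All reduce to m²·s⁻² except C., which is kg·m².

C.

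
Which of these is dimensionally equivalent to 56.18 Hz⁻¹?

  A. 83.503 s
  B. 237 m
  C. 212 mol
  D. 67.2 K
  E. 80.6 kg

A.

Reference: Hz⁻¹ = (s⁻¹)⁻¹ = s.
Each option:
  A. s  ← same
  B. m
  C. mol
  D. K
  E. kg
Only A. matches s.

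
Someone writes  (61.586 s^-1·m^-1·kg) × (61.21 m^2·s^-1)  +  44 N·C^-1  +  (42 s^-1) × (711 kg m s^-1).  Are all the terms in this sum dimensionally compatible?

Reduce each to base SI dimensions:
  (61.586 s^-1·m^-1·kg) × (61.21 m^2·s^-1):  [kg·m⁻¹·s⁻¹] · [m²·s⁻¹] = kg·m·s⁻²
  44 N·C^-1:  N·C⁻¹ = kg·m·s⁻²·(s·A)⁻¹ = kg·m·s⁻³·A⁻¹
  (42 s^-1) × (711 kg m s^-1):  [s⁻¹] · [kg·m·s⁻¹] = kg·m·s⁻²
The terms do not share a single dimension (kg·m·s⁻² vs kg·m·s⁻³·A⁻¹).

No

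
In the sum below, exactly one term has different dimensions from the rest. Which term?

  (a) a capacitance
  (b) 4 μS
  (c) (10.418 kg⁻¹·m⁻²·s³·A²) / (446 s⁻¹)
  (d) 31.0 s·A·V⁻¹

(b)

Work out the base dimensions of each:
  (a) [capacitance] = kg⁻¹·m⁻²·s⁴·A²
  (b) S = Ω⁻¹ = kg⁻¹·m⁻²·s³·A²
  (c) [kg⁻¹·m⁻²·s³·A²] / [s⁻¹] = kg⁻¹·m⁻²·s⁴·A²
  (d) A·s·V⁻¹ = A·s·(J·C⁻¹)⁻¹ = kg⁻¹·m⁻²·s⁴·A²
All reduce to kg⁻¹·m⁻²·s⁴·A² except (b), which is kg⁻¹·m⁻²·s³·A².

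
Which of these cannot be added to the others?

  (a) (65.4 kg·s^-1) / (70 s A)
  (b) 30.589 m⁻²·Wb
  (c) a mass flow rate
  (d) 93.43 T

Reduce each to base SI dimensions:
  (a) [kg·s⁻¹] / [s·A] = kg·s⁻²·A⁻¹
  (b) Wb·m⁻² = V·s·m⁻² = kg·s⁻²·A⁻¹
  (c) [mass flow rate] = kg·s⁻¹
  (d) T = Wb·m⁻² = kg·s⁻²·A⁻¹
All reduce to kg·s⁻²·A⁻¹ except (c), which is kg·s⁻¹.

(c)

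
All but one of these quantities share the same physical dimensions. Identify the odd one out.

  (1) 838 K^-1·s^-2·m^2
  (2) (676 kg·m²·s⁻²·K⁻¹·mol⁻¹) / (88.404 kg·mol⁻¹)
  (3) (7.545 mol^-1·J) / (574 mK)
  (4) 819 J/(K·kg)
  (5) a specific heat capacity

(3)

Dimensions:
  (1) m²·s⁻²·K⁻¹
  (2) [kg·m²·s⁻²·K⁻¹·mol⁻¹] / [kg·mol⁻¹] = m²·s⁻²·K⁻¹
  (3) [kg·m²·s⁻²·mol⁻¹] / [K] = kg·m²·s⁻²·K⁻¹·mol⁻¹
  (4) J·kg⁻¹·K⁻¹ = N·m·kg⁻¹·K⁻¹ = m²·s⁻²·K⁻¹
  (5) [specific heat capacity] = m²·s⁻²·K⁻¹
All reduce to m²·s⁻²·K⁻¹ except (3), which is kg·m²·s⁻²·K⁻¹·mol⁻¹.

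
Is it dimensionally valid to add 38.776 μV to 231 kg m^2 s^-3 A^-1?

Reduce each to base SI dimensions:
  38.776 μV:  V = J·C⁻¹ = kg·m²·s⁻³·A⁻¹
  231 kg m^2 s^-3 A^-1:  kg·m²·s⁻³·A⁻¹
Both are kg·m²·s⁻³·A⁻¹, so they have the same dimensions and can be added.

Yes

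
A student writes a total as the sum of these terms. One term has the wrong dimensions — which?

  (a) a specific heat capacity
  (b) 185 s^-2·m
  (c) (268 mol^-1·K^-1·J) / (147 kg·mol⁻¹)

(b)

Reduce each to base SI dimensions:
  (a) [specific heat capacity] = m²·s⁻²·K⁻¹
  (b) m·s⁻²
  (c) [kg·m²·s⁻²·K⁻¹·mol⁻¹] / [kg·mol⁻¹] = m²·s⁻²·K⁻¹
All reduce to m²·s⁻²·K⁻¹ except (b), which is m·s⁻².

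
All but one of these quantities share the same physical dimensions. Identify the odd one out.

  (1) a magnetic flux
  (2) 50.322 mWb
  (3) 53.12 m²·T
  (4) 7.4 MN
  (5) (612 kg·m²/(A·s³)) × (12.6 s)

(4)

In SI base units:
  (1) [magnetic flux] = kg·m²·s⁻²·A⁻¹
  (2) Wb = V·s = kg·m²·s⁻²·A⁻¹
  (3) T·m² = Wb·m⁻²·m² = kg·m²·s⁻²·A⁻¹
  (4) N = kg·m·s⁻²
  (5) [kg·m²·s⁻³·A⁻¹] · [s] = kg·m²·s⁻²·A⁻¹
All reduce to kg·m²·s⁻²·A⁻¹ except (4), which is kg·m·s⁻².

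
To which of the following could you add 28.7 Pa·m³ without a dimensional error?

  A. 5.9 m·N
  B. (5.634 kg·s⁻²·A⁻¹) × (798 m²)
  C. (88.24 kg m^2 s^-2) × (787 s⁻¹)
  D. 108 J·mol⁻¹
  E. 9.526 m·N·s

Reference: Pa·m³ = N·m⁻²·m³ = kg·m²·s⁻².
Each option:
  A. N·m = kg·m·s⁻²·m = kg·m²·s⁻²  ← same
  B. [kg·s⁻²·A⁻¹] · [m²] = kg·m²·s⁻²·A⁻¹
  C. [kg·m²·s⁻²] · [s⁻¹] = kg·m²·s⁻³
  D. J·mol⁻¹ = N·m·mol⁻¹ = kg·m²·s⁻²·mol⁻¹
  E. N·m·s = kg·m·s⁻²·m·s = kg·m²·s⁻¹
Only A. matches kg·m²·s⁻².

A.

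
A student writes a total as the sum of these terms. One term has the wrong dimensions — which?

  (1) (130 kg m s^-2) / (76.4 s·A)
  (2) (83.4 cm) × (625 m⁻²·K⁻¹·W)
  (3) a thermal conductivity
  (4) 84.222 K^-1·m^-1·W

Reduce each to base SI dimensions:
  (1) [kg·m·s⁻²] / [s·A] = kg·m·s⁻³·A⁻¹
  (2) [m] · [kg·s⁻³·K⁻¹] = kg·m·s⁻³·K⁻¹
  (3) [thermal conductivity] = kg·m·s⁻³·K⁻¹
  (4) W·m⁻¹·K⁻¹ = J·s⁻¹·m⁻¹·K⁻¹ = kg·m·s⁻³·K⁻¹
All reduce to kg·m·s⁻³·K⁻¹ except (1), which is kg·m·s⁻³·A⁻¹.

(1)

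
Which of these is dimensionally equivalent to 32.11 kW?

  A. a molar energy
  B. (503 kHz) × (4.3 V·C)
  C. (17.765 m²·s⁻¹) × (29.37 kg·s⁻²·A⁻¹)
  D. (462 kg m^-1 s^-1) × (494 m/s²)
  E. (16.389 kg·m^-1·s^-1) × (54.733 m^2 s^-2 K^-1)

B.

Reference: W = J·s⁻¹ = kg·m²·s⁻³.
Each option:
  A. [molar energy] = kg·m²·s⁻²·mol⁻¹
  B. [s⁻¹] · [kg·m²·s⁻²] = kg·m²·s⁻³  ← same
  C. [m²·s⁻¹] · [kg·s⁻²·A⁻¹] = kg·m²·s⁻³·A⁻¹
  D. [kg·m⁻¹·s⁻¹] · [m·s⁻²] = kg·s⁻³
  E. [kg·m⁻¹·s⁻¹] · [m²·s⁻²·K⁻¹] = kg·m·s⁻³·K⁻¹
Only B. matches kg·m²·s⁻³.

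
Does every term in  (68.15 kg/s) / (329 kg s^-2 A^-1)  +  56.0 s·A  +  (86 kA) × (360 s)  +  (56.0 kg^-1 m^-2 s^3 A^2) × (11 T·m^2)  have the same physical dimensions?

In SI base units:
  (68.15 kg/s) / (329 kg s^-2 A^-1):  [kg·s⁻¹] / [kg·s⁻²·A⁻¹] = s·A
  56.0 s·A:  A·s = s·A
  (86 kA) × (360 s):  [A] · [s] = s·A
  (56.0 kg^-1 m^-2 s^3 A^2) × (11 T·m^2):  [kg⁻¹·m⁻²·s³·A²] · [kg·m²·s⁻²·A⁻¹] = s·A
Every term reduces to s·A.

Yes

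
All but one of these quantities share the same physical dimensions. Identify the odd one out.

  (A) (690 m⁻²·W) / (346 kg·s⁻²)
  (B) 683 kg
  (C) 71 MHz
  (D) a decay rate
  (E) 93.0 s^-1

Work out the base dimensions of each:
  (A) [kg·s⁻³] / [kg·s⁻²] = s⁻¹
  (B) kg
  (C) Hz = s⁻¹
  (D) [decay rate] = s⁻¹
  (E) s⁻¹
All reduce to s⁻¹ except (B), which is kg.

(B)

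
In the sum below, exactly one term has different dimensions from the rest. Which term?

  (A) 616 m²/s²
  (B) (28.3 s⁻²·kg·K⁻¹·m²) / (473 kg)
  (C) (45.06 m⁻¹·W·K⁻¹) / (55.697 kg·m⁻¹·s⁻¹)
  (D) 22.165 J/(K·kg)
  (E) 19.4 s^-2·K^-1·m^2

(A)

Dimensions:
  (A) m²·s⁻²
  (B) [kg·m²·s⁻²·K⁻¹] / [kg] = m²·s⁻²·K⁻¹
  (C) [kg·m·s⁻³·K⁻¹] / [kg·m⁻¹·s⁻¹] = m²·s⁻²·K⁻¹
  (D) J·kg⁻¹·K⁻¹ = N·m·kg⁻¹·K⁻¹ = m²·s⁻²·K⁻¹
  (E) m²·s⁻²·K⁻¹
All reduce to m²·s⁻²·K⁻¹ except (A), which is m²·s⁻².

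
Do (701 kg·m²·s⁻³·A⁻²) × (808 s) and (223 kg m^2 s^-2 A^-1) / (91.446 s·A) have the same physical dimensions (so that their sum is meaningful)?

Dimensions:
  (701 kg·m²·s⁻³·A⁻²) × (808 s):  [kg·m²·s⁻³·A⁻²] · [s] = kg·m²·s⁻²·A⁻²
  (223 kg m^2 s^-2 A^-1) / (91.446 s·A):  [kg·m²·s⁻²·A⁻¹] / [s·A] = kg·m²·s⁻³·A⁻²
kg·m²·s⁻²·A⁻² ≠ kg·m²·s⁻³·A⁻², so they cannot be added.

No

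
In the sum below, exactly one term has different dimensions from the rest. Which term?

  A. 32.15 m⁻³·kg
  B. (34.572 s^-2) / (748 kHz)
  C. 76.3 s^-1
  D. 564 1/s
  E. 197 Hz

Work out the base dimensions of each:
  A. kg·m⁻³
  B. [s⁻²] / [s⁻¹] = s⁻¹
  C. s⁻¹
  D. s⁻¹
  E. Hz = s⁻¹
All reduce to s⁻¹ except A., which is kg·m⁻³.

A.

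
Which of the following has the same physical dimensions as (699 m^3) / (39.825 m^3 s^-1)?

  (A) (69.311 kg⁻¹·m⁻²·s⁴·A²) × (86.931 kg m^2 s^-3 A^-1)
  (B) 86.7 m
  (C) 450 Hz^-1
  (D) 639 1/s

Reference: [m³] / [m³·s⁻¹] = s.
Each option:
  (A) [kg⁻¹·m⁻²·s⁴·A²] · [kg·m²·s⁻³·A⁻¹] = s·A
  (B) m
  (C) Hz⁻¹ = (s⁻¹)⁻¹ = s  ← same
  (D) s⁻¹
Only (C) matches s.

(C)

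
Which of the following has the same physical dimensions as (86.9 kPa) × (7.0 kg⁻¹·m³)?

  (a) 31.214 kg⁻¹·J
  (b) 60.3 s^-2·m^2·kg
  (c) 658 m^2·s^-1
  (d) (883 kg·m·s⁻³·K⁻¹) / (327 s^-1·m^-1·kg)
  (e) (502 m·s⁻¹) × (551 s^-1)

(a)

Reference: [kg·m⁻¹·s⁻²] · [kg⁻¹·m³] = m²·s⁻².
Each option:
  (a) J·kg⁻¹ = N·m·kg⁻¹ = m²·s⁻²  ← same
  (b) kg·m²·s⁻²
  (c) m²·s⁻¹
  (d) [kg·m·s⁻³·K⁻¹] / [kg·m⁻¹·s⁻¹] = m²·s⁻²·K⁻¹
  (e) [m·s⁻¹] · [s⁻¹] = m·s⁻²
Only (a) matches m²·s⁻².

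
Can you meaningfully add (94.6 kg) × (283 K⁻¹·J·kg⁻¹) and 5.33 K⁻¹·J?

In SI base units:
  (94.6 kg) × (283 K⁻¹·J·kg⁻¹):  [kg] · [m²·s⁻²·K⁻¹] = kg·m²·s⁻²·K⁻¹
  5.33 K⁻¹·J:  J·K⁻¹ = N·m·K⁻¹ = kg·m²·s⁻²·K⁻¹
Both are kg·m²·s⁻²·K⁻¹, so they have the same dimensions and can be added.

Yes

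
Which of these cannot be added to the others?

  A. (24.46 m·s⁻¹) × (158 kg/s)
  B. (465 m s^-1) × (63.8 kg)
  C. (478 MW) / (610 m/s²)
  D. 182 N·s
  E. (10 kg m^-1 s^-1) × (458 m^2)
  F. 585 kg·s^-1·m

A.

In SI base units:
  A. [m·s⁻¹] · [kg·s⁻¹] = kg·m·s⁻²
  B. [m·s⁻¹] · [kg] = kg·m·s⁻¹
  C. [kg·m²·s⁻³] / [m·s⁻²] = kg·m·s⁻¹
  D. N·s = kg·m·s⁻²·s = kg·m·s⁻¹
  E. [kg·m⁻¹·s⁻¹] · [m²] = kg·m·s⁻¹
  F. kg·m·s⁻¹
All reduce to kg·m·s⁻¹ except A., which is kg·m·s⁻².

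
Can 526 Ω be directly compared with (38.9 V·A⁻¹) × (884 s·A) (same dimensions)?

Expand each in SI base units:
  526 Ω:  Ω = V·A⁻¹ = kg·m²·s⁻³·A⁻²
  (38.9 V·A⁻¹) × (884 s·A):  [kg·m²·s⁻³·A⁻²] · [s·A] = kg·m²·s⁻²·A⁻¹
kg·m²·s⁻³·A⁻² ≠ kg·m²·s⁻²·A⁻¹, so they cannot be added.

No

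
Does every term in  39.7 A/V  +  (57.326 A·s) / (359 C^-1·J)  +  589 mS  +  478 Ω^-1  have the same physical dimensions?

Work out the base dimensions of each:
  39.7 A/V:  A·V⁻¹ = A·(J·C⁻¹)⁻¹ = kg⁻¹·m⁻²·s³·A²
  (57.326 A·s) / (359 C^-1·J):  [s·A] / [kg·m²·s⁻³·A⁻¹] = kg⁻¹·m⁻²·s⁴·A²
  589 mS:  S = Ω⁻¹ = kg⁻¹·m⁻²·s³·A²
  478 Ω^-1:  Ω⁻¹ = (V·A⁻¹)⁻¹ = kg⁻¹·m⁻²·s³·A²
The terms do not share a single dimension (kg⁻¹·m⁻²·s³·A² vs kg⁻¹·m⁻²·s⁴·A²).

No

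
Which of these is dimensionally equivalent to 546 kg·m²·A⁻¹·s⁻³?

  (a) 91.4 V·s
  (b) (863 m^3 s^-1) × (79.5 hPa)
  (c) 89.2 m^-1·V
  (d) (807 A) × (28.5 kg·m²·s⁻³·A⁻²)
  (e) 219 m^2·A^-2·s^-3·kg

Reference: kg·m²·s⁻³·A⁻¹.
Each option:
  (a) V·s = J·C⁻¹·s = kg·m²·s⁻²·A⁻¹
  (b) [m³·s⁻¹] · [kg·m⁻¹·s⁻²] = kg·m²·s⁻³
  (c) V·m⁻¹ = J·C⁻¹·m⁻¹ = kg·m·s⁻³·A⁻¹
  (d) [A] · [kg·m²·s⁻³·A⁻²] = kg·m²·s⁻³·A⁻¹  ← same
  (e) kg·m²·s⁻³·A⁻²
Only (d) matches kg·m²·s⁻³·A⁻¹.

(d)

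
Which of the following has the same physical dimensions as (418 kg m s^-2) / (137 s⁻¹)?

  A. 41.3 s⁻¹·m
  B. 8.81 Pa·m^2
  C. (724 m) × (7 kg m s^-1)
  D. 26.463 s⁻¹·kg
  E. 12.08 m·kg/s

Reference: [kg·m·s⁻²] / [s⁻¹] = kg·m·s⁻¹.
Each option:
  A. m·s⁻¹
  B. Pa·m² = N·m⁻²·m² = kg·m·s⁻²
  C. [m] · [kg·m·s⁻¹] = kg·m²·s⁻¹
  D. kg·s⁻¹
  E. kg·m·s⁻¹  ← same
Only E. matches kg·m·s⁻¹.

E.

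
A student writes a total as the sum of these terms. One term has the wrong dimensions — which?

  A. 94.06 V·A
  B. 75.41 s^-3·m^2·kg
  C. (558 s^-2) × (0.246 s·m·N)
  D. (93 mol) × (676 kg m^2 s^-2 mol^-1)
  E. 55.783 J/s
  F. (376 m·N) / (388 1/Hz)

D.

Dimensions:
  A. V·A = J·C⁻¹·A = kg·m²·s⁻³
  B. kg·m²·s⁻³
  C. [s⁻²] · [kg·m²·s⁻¹] = kg·m²·s⁻³
  D. [mol] · [kg·m²·s⁻²·mol⁻¹] = kg·m²·s⁻²
  E. J·s⁻¹ = N·m·s⁻¹ = kg·m²·s⁻³
  F. [kg·m²·s⁻²] / [s] = kg·m²·s⁻³
All reduce to kg·m²·s⁻³ except D., which is kg·m²·s⁻².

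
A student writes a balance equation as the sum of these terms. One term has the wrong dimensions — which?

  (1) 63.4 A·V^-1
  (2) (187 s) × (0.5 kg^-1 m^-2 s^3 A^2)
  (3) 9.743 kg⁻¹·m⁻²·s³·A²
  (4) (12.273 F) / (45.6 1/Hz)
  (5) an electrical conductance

In SI base units:
  (1) A·V⁻¹ = A·(J·C⁻¹)⁻¹ = kg⁻¹·m⁻²·s³·A²
  (2) [s] · [kg⁻¹·m⁻²·s³·A²] = kg⁻¹·m⁻²·s⁴·A²
  (3) kg⁻¹·m⁻²·s³·A²
  (4) [kg⁻¹·m⁻²·s⁴·A²] / [s] = kg⁻¹·m⁻²·s³·A²
  (5) [electrical conductance] = kg⁻¹·m⁻²·s³·A²
All reduce to kg⁻¹·m⁻²·s³·A² except (2), which is kg⁻¹·m⁻²·s⁴·A².

(2)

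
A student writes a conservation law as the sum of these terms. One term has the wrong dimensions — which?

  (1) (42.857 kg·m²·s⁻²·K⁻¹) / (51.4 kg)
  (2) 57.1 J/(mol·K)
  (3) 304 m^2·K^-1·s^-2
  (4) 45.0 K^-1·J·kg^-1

(2)

Work out the base dimensions of each:
  (1) [kg·m²·s⁻²·K⁻¹] / [kg] = m²·s⁻²·K⁻¹
  (2) J·mol⁻¹·K⁻¹ = N·m·mol⁻¹·K⁻¹ = kg·m²·s⁻²·K⁻¹·mol⁻¹
  (3) m²·s⁻²·K⁻¹
  (4) J·kg⁻¹·K⁻¹ = N·m·kg⁻¹·K⁻¹ = m²·s⁻²·K⁻¹
All reduce to m²·s⁻²·K⁻¹ except (2), which is kg·m²·s⁻²·K⁻¹·mol⁻¹.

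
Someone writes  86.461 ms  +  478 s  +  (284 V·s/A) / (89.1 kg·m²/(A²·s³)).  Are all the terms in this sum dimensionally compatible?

Reduce each to base SI dimensions:
  86.461 ms:  s
  478 s:  s
  (284 V·s/A) / (89.1 kg·m²/(A²·s³)):  [kg·m²·s⁻²·A⁻²] / [kg·m²·s⁻³·A⁻²] = s
Every term reduces to s.

Yes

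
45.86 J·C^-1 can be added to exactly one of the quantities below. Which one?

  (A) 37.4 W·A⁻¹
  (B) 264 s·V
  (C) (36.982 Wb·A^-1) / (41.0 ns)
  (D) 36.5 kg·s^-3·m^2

(A)

Reference: J·C⁻¹ = N·m·(s·A)⁻¹ = kg·m²·s⁻³·A⁻¹.
Each option:
  (A) W·A⁻¹ = J·s⁻¹·A⁻¹ = kg·m²·s⁻³·A⁻¹  ← same
  (B) V·s = J·C⁻¹·s = kg·m²·s⁻²·A⁻¹
  (C) [kg·m²·s⁻²·A⁻²] / [s] = kg·m²·s⁻³·A⁻²
  (D) kg·m²·s⁻³
Only (A) matches kg·m²·s⁻³·A⁻¹.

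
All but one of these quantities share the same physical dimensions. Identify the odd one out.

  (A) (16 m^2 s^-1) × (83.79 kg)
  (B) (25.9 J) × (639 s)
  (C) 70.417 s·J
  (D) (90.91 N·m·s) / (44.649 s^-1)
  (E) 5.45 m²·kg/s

(D)

Work out the base dimensions of each:
  (A) [m²·s⁻¹] · [kg] = kg·m²·s⁻¹
  (B) [kg·m²·s⁻²] · [s] = kg·m²·s⁻¹
  (C) J·s = N·m·s = kg·m²·s⁻¹
  (D) [kg·m²·s⁻¹] / [s⁻¹] = kg·m²
  (E) kg·m²·s⁻¹
All reduce to kg·m²·s⁻¹ except (D), which is kg·m².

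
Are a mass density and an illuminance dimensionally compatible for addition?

No

Dimensions:
  a mass density:  [mass density] = kg·m⁻³
  an illuminance:  [illuminance] = m⁻²·cd
kg·m⁻³ ≠ m⁻²·cd, so they cannot be added.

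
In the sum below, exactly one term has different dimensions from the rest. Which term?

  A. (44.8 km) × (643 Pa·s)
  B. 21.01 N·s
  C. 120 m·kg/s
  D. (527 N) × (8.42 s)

In SI base units:
  A. [m] · [kg·m⁻¹·s⁻¹] = kg·s⁻¹
  B. N·s = kg·m·s⁻²·s = kg·m·s⁻¹
  C. kg·m·s⁻¹
  D. [kg·m·s⁻²] · [s] = kg·m·s⁻¹
All reduce to kg·m·s⁻¹ except A., which is kg·s⁻¹.

A.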